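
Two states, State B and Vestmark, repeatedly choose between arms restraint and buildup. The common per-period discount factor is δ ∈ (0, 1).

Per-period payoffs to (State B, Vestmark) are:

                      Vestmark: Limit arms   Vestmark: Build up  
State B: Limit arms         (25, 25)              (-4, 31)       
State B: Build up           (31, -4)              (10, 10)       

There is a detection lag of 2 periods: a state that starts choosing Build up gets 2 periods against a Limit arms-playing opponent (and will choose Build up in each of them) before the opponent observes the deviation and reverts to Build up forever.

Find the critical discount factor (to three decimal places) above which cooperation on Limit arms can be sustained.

Deviating for the 2 undetected periods gains 31−25 = 6 per period over cooperation, then loses 25−10 = 15 per period forever once punishment starts.
Gain: 6(1 + δ + … + δ^1); loss: 15·δ^2/(1−δ).
No profitable deviation ⇔ 6(1−δ^2) ≤ 15·δ^2, i.e. δ^2 ≥ 6/(6+15) = 2/7.
Hence δ ≥ (2/7)^(1/2) ≈ 0.535.

0.535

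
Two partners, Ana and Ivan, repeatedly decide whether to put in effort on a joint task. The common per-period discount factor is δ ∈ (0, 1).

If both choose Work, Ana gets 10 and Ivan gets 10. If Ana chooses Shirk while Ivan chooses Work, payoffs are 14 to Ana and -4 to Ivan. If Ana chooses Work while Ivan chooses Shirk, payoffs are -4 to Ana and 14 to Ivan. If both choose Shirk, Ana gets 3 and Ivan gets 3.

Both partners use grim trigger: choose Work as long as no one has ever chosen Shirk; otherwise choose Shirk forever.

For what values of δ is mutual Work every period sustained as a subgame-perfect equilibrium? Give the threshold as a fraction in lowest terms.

4/11

Under grim trigger the critical discount factor is (T−C)/(T−P) with T = 14, C = 10, P = 3.
δ* = (14−10)/(14−3) = 4/11.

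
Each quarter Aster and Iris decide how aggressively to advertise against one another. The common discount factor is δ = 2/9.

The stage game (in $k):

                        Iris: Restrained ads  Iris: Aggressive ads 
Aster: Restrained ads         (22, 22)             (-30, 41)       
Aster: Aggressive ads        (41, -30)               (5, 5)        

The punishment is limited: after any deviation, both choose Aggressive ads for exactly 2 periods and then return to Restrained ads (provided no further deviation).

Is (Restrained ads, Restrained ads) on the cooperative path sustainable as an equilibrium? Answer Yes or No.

Comparing payoff streams over the 3 periods until play realigns: cooperate → 22(1+δ+…+δ^2); deviate → 41 + 5(δ+…+δ^2).
Cooperation is sustained iff (22−5)(δ+…+δ^2) ≥ 41−22.
δ+…+δ^2 = 2/9·(1−(2/9)^2)/(1−2/9) = 0.2716, and (41−22)/(22−5) = 1.1176.
0.2716 < 1.1176, so cooperation is not sustainable.

No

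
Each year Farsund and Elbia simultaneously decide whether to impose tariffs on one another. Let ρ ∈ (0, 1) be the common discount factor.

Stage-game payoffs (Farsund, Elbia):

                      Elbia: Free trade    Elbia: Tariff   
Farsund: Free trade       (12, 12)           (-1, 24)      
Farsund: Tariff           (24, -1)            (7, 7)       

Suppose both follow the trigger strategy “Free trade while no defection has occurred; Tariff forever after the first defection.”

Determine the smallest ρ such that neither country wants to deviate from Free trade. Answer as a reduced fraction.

12/17

Under grim trigger the critical discount factor is (T−C)/(T−P) with T = 24, C = 12, P = 7.
ρ* = (24−12)/(24−7) = 12/17.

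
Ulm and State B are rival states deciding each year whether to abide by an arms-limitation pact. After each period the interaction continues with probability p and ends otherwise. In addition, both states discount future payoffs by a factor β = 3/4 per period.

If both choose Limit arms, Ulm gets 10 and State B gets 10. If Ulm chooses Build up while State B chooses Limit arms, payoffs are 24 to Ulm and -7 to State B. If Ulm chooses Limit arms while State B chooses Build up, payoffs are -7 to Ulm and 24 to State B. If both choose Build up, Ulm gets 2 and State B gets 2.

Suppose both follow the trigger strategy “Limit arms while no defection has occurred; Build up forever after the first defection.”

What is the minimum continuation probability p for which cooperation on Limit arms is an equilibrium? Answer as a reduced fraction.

28/33

Expected continuation weight on next period's payoff is β·p = 3/4·p, which plays the role of the discount factor.
Cooperation requires 3/4·p ≥ (24−10)/(24−2) = 7/11, hence p ≥ 28/33.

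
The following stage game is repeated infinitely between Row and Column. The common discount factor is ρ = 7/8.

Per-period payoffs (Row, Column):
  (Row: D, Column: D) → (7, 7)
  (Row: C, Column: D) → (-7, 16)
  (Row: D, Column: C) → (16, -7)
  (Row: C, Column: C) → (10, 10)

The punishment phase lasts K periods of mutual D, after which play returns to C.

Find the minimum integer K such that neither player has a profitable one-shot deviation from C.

No profitable deviation requires (10−7)(ρ+…+ρ^K) ≥ 16−10, i.e. ρ+…+ρ^K ≥ 2 ≈ 2.0000.
With ρ = 7/8, the partial sums are K=1: 0.8750, K=2: 1.6406, K=3: 2.3105.
K = 3 is the first length at which the sum reaches 2.0000.

3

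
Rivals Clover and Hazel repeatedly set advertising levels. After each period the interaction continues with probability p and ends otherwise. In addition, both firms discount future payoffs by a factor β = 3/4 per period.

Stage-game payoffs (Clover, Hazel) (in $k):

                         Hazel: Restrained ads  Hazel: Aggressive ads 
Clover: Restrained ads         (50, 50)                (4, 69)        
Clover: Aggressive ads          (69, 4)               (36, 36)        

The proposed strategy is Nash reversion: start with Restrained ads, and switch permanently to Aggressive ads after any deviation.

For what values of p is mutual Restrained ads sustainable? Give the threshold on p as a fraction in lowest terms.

76/99

Expected continuation weight on next period's payoff is β·p = 3/4·p, which plays the role of the discount factor.
Cooperation requires 3/4·p ≥ (69−50)/(69−36) = 19/33, hence p ≥ 76/99.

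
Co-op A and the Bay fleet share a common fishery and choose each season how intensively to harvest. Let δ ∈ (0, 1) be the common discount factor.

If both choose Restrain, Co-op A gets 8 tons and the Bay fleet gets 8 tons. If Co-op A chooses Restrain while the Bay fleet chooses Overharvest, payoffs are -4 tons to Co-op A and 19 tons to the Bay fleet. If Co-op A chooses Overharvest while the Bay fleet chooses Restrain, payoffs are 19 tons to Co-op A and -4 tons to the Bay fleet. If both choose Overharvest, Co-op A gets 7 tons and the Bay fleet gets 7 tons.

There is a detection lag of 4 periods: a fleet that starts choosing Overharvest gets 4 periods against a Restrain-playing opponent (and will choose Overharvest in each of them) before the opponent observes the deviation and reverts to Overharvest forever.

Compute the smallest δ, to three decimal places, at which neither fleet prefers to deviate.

0.978

Deviating for the 4 undetected periods gains 19−8 = 11 per period over cooperation, then loses 8−7 = 1 per period forever once punishment starts.
Gain: 11(1 + δ + … + δ^3); loss: 1·δ^4/(1−δ).
No profitable deviation ⇔ 11(1−δ^4) ≤ 1·δ^4, i.e. δ^4 ≥ 11/(11+1) = 11/12.
Hence δ ≥ (11/12)^(1/4) ≈ 0.978.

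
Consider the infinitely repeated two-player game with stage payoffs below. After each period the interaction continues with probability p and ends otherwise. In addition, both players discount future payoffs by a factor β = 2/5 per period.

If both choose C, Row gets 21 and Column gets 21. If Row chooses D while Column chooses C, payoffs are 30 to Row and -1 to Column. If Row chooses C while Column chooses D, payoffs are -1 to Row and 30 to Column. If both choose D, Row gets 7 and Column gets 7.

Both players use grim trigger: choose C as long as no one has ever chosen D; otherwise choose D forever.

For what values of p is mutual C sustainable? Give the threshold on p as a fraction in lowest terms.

45/46

Expected continuation weight on next period's payoff is β·p = 2/5·p, which plays the role of the discount factor.
Cooperation requires 2/5·p ≥ (30−21)/(30−7) = 9/23, hence p ≥ 45/46.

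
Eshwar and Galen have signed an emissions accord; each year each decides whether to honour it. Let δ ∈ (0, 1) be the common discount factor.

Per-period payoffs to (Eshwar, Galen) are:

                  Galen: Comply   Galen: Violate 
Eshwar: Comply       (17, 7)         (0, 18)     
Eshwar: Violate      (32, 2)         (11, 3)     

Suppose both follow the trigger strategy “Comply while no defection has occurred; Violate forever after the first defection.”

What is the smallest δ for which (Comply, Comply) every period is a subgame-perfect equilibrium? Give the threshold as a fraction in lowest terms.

11/15

For Eshwar: deviation gain 32−17 = 15, per-period punishment loss 17−11 = 6. IC gives δ ≥ 15/21 = 5/7.
For Galen: gain 11, loss 4 per period, so δ ≥ 11/15.
The tighter constraint is Galen's, so cooperation needs δ ≥ 11/15.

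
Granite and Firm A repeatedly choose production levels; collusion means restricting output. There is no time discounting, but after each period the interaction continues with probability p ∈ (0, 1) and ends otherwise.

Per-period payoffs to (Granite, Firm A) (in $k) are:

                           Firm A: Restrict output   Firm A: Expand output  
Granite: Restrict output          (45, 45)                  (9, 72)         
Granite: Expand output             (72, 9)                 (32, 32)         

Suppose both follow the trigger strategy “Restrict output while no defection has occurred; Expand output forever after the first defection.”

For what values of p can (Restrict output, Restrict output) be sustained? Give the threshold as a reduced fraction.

27/40

With no time discounting, the continuation probability p plays the role of the discount factor.
Grim-trigger IC: 45/(1−p) ≥ 72 + 32p/(1−p) ⇒ p ≥ (72−45)/(72−32) = 27/40.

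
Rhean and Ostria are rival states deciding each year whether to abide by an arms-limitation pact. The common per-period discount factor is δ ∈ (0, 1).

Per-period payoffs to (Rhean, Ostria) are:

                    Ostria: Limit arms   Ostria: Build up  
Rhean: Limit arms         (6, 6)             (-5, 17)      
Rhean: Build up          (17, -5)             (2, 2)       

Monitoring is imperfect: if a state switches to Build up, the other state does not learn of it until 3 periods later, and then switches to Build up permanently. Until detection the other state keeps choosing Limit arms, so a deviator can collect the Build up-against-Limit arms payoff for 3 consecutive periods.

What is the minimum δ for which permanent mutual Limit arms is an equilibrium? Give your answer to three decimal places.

A deviator earns 17 for 3 periods, then 2 forever; cooperating earns 6 forever. Multiplying the IC by (1−δ):
6 ≥ 17(1−δ^3) + 2δ^3, so 15·δ^3 ≥ 11 and δ^3 ≥ 11/15.
δ ≥ (11/15)^(1/3) ≈ 0.902.

0.902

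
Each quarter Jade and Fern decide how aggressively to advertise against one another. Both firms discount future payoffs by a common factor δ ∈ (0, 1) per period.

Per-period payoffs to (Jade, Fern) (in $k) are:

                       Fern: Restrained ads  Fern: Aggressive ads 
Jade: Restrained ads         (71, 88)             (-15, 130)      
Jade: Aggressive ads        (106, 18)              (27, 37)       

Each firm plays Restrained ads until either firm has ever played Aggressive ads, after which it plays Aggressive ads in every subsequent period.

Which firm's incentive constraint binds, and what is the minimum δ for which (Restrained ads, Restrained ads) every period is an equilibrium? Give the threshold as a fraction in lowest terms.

Jade: cooperation gives 71 each period; deviation gives 106 once then 27 forever.
  71/(1−δ) ≥ 106 + 27δ/(1−δ) ⇒ δ ≥ 35/79.
Fern: cooperation gives 88 each period; deviation gives 130 once then 37 forever.
  δ ≥ 42/93 = 14/31.
Both must hold, so the binding constraint is Fern's: δ ≥ 14/31.

Fern; δ ≥ 14/31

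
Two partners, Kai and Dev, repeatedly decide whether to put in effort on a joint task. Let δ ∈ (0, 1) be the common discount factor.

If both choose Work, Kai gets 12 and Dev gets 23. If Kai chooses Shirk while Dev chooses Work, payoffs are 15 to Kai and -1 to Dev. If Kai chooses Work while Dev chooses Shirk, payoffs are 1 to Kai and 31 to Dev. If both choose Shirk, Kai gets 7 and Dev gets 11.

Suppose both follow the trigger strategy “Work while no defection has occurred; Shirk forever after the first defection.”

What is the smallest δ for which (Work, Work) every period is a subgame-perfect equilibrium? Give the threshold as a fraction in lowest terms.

2/5

Kai: cooperation gives 12 each period; deviation gives 15 once then 7 forever.
  12/(1−δ) ≥ 15 + 7δ/(1−δ) ⇒ δ ≥ 3/8.
Dev: cooperation gives 23 each period; deviation gives 31 once then 11 forever.
  δ ≥ 8/20 = 2/5.
Both must hold, so the binding constraint is Dev's: δ ≥ 2/5.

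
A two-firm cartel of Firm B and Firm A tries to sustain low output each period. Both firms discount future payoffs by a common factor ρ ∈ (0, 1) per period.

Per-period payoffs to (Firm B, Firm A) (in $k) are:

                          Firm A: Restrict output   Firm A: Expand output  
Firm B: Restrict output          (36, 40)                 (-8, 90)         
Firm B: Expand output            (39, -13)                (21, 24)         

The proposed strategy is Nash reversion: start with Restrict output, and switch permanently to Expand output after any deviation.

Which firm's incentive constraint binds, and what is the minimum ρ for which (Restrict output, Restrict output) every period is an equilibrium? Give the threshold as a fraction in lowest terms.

Firm B's threshold: (39−36)/(39−21) = 1/6.
Firm A's threshold: (90−40)/(90−24) = 25/33.
1/6 < 25/33, so Firm A binds and ρ* = 25/33.

Firm A; ρ ≥ 25/33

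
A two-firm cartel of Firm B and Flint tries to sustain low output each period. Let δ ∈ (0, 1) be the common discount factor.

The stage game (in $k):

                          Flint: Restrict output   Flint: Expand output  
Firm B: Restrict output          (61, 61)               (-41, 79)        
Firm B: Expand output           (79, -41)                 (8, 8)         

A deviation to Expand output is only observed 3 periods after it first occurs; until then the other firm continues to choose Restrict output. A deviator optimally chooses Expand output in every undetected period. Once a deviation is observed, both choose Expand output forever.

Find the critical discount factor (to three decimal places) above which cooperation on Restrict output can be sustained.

A deviator earns 79 for 3 periods, then 8 forever; cooperating earns 61 forever. Multiplying the IC by (1−δ):
61 ≥ 79(1−δ^3) + 8δ^3, so 71·δ^3 ≥ 18 and δ^3 ≥ 18/71.
δ ≥ (18/71)^(1/3) ≈ 0.633.

0.633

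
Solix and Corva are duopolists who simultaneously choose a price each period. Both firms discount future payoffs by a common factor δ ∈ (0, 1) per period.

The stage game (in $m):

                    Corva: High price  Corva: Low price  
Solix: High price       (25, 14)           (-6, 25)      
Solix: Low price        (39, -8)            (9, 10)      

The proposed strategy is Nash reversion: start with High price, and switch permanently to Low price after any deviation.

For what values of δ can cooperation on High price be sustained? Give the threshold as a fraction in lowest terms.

Solix's threshold: (39−25)/(39−9) = 7/15.
Corva's threshold: (25−14)/(25−10) = 11/15.
7/15 < 11/15, so Corva binds and δ* = 11/15.

11/15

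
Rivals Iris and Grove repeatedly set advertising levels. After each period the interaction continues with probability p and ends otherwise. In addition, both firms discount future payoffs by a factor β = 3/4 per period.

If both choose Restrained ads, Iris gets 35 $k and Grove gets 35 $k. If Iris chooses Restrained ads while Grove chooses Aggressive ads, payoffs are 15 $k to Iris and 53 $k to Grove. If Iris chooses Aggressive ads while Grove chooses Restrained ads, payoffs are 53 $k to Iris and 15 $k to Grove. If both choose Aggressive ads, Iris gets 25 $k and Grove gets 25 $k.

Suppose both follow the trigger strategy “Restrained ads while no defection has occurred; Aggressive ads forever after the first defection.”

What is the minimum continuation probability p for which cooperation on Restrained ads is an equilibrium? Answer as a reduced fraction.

With continuation probability p and discount β, the effective per-period discount factor is βp.
Grim-trigger IC: βp ≥ (53−35)/(53−25) = 9/14.
So p ≥ (9/14)/(3/4) = 6/7.

6/7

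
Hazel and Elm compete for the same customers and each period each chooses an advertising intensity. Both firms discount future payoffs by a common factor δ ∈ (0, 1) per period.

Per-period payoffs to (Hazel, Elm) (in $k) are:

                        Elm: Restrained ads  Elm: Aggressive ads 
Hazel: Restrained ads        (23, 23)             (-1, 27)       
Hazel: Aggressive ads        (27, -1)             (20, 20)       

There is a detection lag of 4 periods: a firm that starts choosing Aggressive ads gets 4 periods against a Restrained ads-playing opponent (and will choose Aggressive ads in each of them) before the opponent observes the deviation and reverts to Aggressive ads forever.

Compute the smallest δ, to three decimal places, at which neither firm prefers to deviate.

0.869

The best deviation is to choose Aggressive ads for all 4 undetected periods, earning 27 each, then 20 forever once detected.
Deviation value: 27(1−δ^4)/(1−δ) + 20δ^4/(1−δ); cooperation value: 23/(1−δ).
IC: 23 ≥ 27(1−δ^4) + 20δ^4 = 27 − 7δ^4.
So δ^4 ≥ 4/7, giving δ ≥ (4/7)^(1/4) ≈ 0.869.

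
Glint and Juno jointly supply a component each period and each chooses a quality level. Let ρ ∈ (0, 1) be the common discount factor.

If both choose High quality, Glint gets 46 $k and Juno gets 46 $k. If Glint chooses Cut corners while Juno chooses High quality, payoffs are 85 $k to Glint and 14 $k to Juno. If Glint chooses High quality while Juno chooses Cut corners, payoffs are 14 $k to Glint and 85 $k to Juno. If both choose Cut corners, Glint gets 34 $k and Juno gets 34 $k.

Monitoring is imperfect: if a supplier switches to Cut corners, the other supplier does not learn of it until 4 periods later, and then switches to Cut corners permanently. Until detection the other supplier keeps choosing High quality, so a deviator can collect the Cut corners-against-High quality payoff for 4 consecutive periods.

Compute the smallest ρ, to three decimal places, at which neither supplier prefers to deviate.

A deviator earns 85 for 4 periods, then 34 forever; cooperating earns 46 forever. Multiplying the IC by (1−ρ):
46 ≥ 85(1−ρ^4) + 34ρ^4, so 51·ρ^4 ≥ 39 and ρ^4 ≥ 13/17.
ρ ≥ (13/17)^(1/4) ≈ 0.935.

0.935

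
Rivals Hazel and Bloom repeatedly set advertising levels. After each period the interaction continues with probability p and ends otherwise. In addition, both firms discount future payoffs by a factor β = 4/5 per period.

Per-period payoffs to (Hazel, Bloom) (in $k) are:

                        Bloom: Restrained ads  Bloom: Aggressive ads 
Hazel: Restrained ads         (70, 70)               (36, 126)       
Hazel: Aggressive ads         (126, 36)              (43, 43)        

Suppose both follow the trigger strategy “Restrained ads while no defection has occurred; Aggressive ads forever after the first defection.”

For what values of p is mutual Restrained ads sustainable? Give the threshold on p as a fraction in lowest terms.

Expected continuation weight on next period's payoff is β·p = 4/5·p, which plays the role of the discount factor.
Cooperation requires 4/5·p ≥ (126−70)/(126−43) = 56/83, hence p ≥ 70/83.

70/83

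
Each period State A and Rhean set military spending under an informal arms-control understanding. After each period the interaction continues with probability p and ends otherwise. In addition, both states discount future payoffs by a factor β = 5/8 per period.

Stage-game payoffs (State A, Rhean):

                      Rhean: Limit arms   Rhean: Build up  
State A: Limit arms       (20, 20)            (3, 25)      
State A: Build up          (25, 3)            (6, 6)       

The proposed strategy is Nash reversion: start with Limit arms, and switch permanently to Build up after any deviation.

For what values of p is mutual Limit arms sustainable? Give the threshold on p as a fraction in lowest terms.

8/19

Expected continuation weight on next period's payoff is β·p = 5/8·p, which plays the role of the discount factor.
Cooperation requires 5/8·p ≥ (25−20)/(25−6) = 5/19, hence p ≥ 8/19.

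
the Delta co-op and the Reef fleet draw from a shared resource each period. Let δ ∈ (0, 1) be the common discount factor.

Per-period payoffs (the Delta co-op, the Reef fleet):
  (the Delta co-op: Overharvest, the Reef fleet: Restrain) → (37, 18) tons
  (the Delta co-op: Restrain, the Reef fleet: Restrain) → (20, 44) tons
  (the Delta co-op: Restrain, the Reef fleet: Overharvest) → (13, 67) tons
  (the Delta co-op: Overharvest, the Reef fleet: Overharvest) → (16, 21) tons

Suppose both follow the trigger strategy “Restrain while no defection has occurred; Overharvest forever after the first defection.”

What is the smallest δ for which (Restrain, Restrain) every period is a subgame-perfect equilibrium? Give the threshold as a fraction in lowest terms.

the Delta co-op's threshold: (37−20)/(37−16) = 17/21.
the Reef fleet's threshold: (67−44)/(67−21) = 1/2.
17/21 > 1/2, so the Delta co-op binds and δ* = 17/21.

17/21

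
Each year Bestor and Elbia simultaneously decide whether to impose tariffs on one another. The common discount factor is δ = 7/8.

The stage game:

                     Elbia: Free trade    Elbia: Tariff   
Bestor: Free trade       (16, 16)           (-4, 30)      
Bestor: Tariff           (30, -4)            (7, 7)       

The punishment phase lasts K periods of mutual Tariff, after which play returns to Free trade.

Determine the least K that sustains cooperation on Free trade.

No profitable deviation requires (16−7)(δ+…+δ^K) ≥ 30−16, i.e. δ+…+δ^K ≥ 14/9 ≈ 1.5556.
With δ = 7/8, the partial sums are K=1: 0.8750, K=2: 1.6406.
K = 2 is the first length at which the sum reaches 1.5556.

2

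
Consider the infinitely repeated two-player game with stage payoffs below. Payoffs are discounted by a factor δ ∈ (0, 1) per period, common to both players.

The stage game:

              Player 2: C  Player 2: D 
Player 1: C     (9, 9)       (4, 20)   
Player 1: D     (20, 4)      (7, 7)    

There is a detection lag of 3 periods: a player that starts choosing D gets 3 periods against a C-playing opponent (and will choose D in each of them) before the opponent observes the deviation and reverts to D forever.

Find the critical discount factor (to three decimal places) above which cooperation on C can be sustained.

0.946

Deviating for the 3 undetected periods gains 20−9 = 11 per period over cooperation, then loses 9−7 = 2 per period forever once punishment starts.
Gain: 11(1 + δ + … + δ^2); loss: 2·δ^3/(1−δ).
No profitable deviation ⇔ 11(1−δ^3) ≤ 2·δ^3, i.e. δ^3 ≥ 11/(11+2) = 11/13.
Hence δ ≥ (11/13)^(1/3) ≈ 0.946.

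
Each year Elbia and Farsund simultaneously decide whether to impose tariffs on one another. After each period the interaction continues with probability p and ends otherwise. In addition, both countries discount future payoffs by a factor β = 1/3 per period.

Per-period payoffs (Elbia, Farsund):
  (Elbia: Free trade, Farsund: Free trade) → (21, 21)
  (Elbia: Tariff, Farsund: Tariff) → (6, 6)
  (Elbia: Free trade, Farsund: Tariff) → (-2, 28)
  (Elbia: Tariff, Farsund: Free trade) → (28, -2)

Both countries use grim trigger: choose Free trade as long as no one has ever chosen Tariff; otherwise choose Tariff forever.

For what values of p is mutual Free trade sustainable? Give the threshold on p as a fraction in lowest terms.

With continuation probability p and discount β, the effective per-period discount factor is βp.
Grim-trigger IC: βp ≥ (28−21)/(28−6) = 7/22.
So p ≥ (7/22)/(1/3) = 21/22.

21/22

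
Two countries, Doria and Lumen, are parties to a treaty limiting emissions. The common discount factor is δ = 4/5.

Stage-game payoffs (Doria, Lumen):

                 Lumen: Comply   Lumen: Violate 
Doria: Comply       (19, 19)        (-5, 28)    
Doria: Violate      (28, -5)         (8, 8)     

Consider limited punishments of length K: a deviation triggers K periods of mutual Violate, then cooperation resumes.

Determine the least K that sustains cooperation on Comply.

IC: δ(1−δ^K)/(1−δ) ≥ (28−19)/(19−8) = 9/11.
With δ = 4/5: need 1 − δ^K ≥ 9/11·(1−4/5)/(4/5), i.e. δ^K ≤ 0.7955.
Since (4/5)^1 = 0.8000 and (4/5)^2 = 0.6400, the smallest such K is 2.

2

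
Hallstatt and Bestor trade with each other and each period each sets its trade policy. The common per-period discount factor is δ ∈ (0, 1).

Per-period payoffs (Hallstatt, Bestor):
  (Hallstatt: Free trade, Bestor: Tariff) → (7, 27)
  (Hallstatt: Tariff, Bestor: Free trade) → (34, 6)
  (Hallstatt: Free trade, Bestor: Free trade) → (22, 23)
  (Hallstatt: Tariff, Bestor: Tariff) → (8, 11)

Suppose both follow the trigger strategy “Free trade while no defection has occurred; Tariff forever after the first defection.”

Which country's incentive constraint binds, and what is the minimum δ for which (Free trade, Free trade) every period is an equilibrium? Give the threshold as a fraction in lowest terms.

For Hallstatt: deviation gain 34−22 = 12, per-period punishment loss 22−8 = 14. IC gives δ ≥ 12/26 = 6/13.
For Bestor: gain 4, loss 12 per period, so δ ≥ 4/16 = 1/4.
The tighter constraint is Hallstatt's, so cooperation needs δ ≥ 6/13.

Hallstatt; δ ≥ 6/13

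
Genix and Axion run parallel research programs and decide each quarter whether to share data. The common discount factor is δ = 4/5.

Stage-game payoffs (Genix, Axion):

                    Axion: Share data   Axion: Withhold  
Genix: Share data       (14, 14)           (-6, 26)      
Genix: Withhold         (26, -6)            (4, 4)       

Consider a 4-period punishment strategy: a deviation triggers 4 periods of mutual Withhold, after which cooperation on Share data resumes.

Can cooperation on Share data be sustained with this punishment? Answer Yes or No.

IC: δ+…+δ^4 ≥ (26−14)/(14−4) = 6/5.
At δ = 4/5: partial sum = 2.3616 ≥ 1.2000. Cooperation sustainable.

Yes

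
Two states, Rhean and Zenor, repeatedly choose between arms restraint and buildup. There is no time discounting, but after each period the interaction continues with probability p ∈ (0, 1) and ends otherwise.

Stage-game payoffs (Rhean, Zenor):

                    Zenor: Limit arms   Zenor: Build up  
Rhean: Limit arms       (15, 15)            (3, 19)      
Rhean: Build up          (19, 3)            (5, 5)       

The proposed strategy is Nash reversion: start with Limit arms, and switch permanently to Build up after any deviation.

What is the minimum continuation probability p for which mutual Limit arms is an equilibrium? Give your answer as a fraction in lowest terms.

2/7

With no time discounting, the continuation probability p plays the role of the discount factor.
Grim-trigger IC: 15/(1−p) ≥ 19 + 5p/(1−p) ⇒ p ≥ (19−15)/(19−5) = 2/7.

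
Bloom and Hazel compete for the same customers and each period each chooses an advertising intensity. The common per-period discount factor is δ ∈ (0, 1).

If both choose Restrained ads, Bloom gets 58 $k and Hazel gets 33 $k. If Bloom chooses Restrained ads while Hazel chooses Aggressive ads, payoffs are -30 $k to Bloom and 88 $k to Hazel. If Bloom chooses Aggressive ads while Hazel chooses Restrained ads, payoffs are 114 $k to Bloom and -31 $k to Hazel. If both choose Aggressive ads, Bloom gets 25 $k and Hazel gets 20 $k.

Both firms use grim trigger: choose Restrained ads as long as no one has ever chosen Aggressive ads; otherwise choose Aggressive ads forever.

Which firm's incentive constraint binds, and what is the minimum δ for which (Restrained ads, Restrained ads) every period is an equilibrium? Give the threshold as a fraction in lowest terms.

Bloom: cooperation gives 58 each period; deviation gives 114 once then 25 forever.
  58/(1−δ) ≥ 114 + 25δ/(1−δ) ⇒ δ ≥ 56/89.
Hazel: cooperation gives 33 each period; deviation gives 88 once then 20 forever.
  δ ≥ 55/68.
Both must hold, so the binding constraint is Hazel's: δ ≥ 55/68.

Hazel; δ ≥ 55/68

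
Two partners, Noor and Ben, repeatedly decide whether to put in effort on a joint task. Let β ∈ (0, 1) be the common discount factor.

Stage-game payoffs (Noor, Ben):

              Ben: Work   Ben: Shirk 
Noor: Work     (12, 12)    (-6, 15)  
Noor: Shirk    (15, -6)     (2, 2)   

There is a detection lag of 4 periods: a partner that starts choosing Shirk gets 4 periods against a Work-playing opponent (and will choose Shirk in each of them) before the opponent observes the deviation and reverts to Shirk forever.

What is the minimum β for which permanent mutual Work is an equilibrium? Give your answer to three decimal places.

0.693

The best deviation is to choose Shirk for all 4 undetected periods, earning 15 each, then 2 forever once detected.
Deviation value: 15(1−β^4)/(1−β) + 2β^4/(1−β); cooperation value: 12/(1−β).
IC: 12 ≥ 15(1−β^4) + 2β^4 = 15 − 13β^4.
So β^4 ≥ 3/13, giving β ≥ (3/13)^(1/4) ≈ 0.693.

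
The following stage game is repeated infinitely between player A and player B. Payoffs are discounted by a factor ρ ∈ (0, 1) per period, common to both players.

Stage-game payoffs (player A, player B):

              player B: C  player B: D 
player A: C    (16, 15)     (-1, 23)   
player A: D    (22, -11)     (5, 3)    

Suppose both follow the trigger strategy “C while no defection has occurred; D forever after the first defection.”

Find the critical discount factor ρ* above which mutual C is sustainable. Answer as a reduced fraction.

player A: cooperation gives 16 each period; deviation gives 22 once then 5 forever.
  16/(1−ρ) ≥ 22 + 5ρ/(1−ρ) ⇒ ρ ≥ 6/17.
player B: cooperation gives 15 each period; deviation gives 23 once then 3 forever.
  ρ ≥ 8/20 = 2/5.
Both must hold, so the binding constraint is player B's: ρ ≥ 2/5.

2/5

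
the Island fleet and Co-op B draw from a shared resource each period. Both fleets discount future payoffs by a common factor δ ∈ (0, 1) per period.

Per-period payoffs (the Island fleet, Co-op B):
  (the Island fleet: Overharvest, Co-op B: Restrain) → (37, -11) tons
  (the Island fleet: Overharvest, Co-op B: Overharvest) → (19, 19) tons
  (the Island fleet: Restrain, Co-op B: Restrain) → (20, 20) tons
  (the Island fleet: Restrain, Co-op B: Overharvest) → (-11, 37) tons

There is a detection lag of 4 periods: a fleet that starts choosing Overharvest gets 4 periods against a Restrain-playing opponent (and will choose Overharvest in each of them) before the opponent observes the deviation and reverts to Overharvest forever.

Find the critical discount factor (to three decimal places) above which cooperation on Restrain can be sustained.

Deviating for the 4 undetected periods gains 37−20 = 17 per period over cooperation, then loses 20−19 = 1 per period forever once punishment starts.
Gain: 17(1 + δ + … + δ^3); loss: 1·δ^4/(1−δ).
No profitable deviation ⇔ 17(1−δ^4) ≤ 1·δ^4, i.e. δ^4 ≥ 17/(17+1) = 17/18.
Hence δ ≥ (17/18)^(1/4) ≈ 0.986.

0.986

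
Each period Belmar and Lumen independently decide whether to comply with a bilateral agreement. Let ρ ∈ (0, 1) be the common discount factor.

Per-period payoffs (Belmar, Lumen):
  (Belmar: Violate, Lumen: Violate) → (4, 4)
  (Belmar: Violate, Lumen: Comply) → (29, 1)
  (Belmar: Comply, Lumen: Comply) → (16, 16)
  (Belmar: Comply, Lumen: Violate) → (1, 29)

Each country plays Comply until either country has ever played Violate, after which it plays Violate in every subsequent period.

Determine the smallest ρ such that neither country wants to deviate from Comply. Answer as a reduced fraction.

13/25

One-period gain from deviating is 29 − 16 = 13. The loss is 16 − 4 = 12 in every subsequent period, with present value 12·ρ/(1−ρ).
Deviation is unprofitable when 12·ρ/(1−ρ) ≥ 13, i.e. ρ/(1−ρ) ≥ 13/12.
Equivalently ρ ≥ 13/(13+12) = 13/25.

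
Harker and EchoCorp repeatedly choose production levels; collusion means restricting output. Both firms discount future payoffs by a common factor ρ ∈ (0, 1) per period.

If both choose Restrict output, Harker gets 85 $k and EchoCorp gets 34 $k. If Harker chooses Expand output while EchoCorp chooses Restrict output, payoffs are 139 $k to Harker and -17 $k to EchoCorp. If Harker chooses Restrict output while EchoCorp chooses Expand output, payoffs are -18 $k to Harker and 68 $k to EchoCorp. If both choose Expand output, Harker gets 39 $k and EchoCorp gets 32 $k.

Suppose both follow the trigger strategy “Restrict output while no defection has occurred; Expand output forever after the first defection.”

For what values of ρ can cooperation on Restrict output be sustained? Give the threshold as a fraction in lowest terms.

17/18

Harker's threshold: (139−85)/(139−39) = 27/50.
EchoCorp's threshold: (68−34)/(68−32) = 17/18.
27/50 < 17/18, so EchoCorp binds and ρ* = 17/18.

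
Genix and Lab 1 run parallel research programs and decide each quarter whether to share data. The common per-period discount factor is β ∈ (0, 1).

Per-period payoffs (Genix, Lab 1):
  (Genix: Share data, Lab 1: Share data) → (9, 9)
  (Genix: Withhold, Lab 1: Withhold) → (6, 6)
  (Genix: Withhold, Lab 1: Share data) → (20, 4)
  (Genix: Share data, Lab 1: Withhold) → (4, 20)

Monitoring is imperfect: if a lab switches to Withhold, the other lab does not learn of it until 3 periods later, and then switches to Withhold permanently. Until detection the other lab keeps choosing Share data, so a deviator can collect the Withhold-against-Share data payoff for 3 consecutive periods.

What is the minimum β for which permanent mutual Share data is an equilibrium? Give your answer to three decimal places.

A deviator earns 20 for 3 periods, then 6 forever; cooperating earns 9 forever. Multiplying the IC by (1−β):
9 ≥ 20(1−β^3) + 6β^3, so 14·β^3 ≥ 11 and β^3 ≥ 11/14.
β ≥ (11/14)^(1/3) ≈ 0.923.

0.923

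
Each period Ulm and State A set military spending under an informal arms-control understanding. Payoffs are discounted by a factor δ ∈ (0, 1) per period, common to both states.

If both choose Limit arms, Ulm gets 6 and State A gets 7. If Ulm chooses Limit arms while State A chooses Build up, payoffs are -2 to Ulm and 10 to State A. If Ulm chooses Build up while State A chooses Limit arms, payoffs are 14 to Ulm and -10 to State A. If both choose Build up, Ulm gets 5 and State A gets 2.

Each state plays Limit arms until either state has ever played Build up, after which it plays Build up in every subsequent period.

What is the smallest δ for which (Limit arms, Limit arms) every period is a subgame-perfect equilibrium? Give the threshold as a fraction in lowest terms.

Ulm: cooperation gives 6 each period; deviation gives 14 once then 5 forever.
  6/(1−δ) ≥ 14 + 5δ/(1−δ) ⇒ δ ≥ 8/9.
State A: cooperation gives 7 each period; deviation gives 10 once then 2 forever.
  δ ≥ 3/8.
Both must hold, so the binding constraint is Ulm's: δ ≥ 8/9.

8/9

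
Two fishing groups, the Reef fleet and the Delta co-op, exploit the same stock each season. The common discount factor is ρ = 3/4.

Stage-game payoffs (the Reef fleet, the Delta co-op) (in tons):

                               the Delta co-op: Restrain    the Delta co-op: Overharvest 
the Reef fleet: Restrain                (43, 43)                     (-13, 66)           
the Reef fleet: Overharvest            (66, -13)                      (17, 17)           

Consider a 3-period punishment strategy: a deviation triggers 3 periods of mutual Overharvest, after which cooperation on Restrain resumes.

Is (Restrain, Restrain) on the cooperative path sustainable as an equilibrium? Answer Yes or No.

IC: ρ+…+ρ^3 ≥ (66−43)/(43−17) = 23/26.
At ρ = 3/4: partial sum = 1.7344 ≥ 0.8846. Cooperation sustainable.

Yes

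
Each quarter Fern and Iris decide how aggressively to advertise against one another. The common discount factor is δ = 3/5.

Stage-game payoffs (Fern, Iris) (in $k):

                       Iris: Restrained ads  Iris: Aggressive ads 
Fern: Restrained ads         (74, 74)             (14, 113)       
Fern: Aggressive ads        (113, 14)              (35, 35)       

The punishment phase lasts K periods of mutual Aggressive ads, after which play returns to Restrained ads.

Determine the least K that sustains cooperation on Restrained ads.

IC: δ(1−δ^K)/(1−δ) ≥ (113−74)/(74−35) = 1.
With δ = 3/5: need 1 − δ^K ≥ 1·(1−3/5)/(3/5), i.e. δ^K ≤ 0.3333.
Since (3/5)^2 = 0.3600 and (3/5)^3 = 0.2160, the smallest such K is 3.

3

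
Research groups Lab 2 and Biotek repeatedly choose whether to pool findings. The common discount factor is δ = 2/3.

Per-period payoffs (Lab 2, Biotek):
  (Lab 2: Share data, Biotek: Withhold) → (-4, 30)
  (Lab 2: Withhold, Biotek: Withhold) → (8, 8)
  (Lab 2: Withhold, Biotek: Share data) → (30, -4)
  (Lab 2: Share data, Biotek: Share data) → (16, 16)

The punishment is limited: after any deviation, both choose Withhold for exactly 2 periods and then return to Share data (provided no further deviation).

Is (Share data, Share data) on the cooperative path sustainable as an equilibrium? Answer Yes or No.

A one-shot deviation gives 30 now, then 8 for 2 periods, then back to 16.
Gain from deviating: (30−16) today; loss: (16−8) in each of the next 2 periods.
No-deviation condition: (16−8)(δ+…+δ^2) ≥ 30−16, i.e. δ+…+δ^2 ≥ 7/4.
At δ = 2/3: δ+…+δ^2 = 1.1111 < 1.7500.
So cooperation is not sustainable.

No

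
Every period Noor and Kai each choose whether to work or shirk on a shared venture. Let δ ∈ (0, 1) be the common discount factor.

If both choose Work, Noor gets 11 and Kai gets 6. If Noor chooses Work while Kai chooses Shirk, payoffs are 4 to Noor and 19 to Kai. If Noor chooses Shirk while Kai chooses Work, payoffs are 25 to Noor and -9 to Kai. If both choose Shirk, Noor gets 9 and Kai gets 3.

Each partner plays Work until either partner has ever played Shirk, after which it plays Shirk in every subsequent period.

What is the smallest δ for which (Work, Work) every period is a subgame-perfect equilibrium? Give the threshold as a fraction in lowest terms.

Noor: cooperation gives 11 each period; deviation gives 25 once then 9 forever.
  11/(1−δ) ≥ 25 + 9δ/(1−δ) ⇒ δ ≥ 14/16 = 7/8.
Kai: cooperation gives 6 each period; deviation gives 19 once then 3 forever.
  δ ≥ 13/16.
Both must hold, so the binding constraint is Noor's: δ ≥ 7/8.

7/8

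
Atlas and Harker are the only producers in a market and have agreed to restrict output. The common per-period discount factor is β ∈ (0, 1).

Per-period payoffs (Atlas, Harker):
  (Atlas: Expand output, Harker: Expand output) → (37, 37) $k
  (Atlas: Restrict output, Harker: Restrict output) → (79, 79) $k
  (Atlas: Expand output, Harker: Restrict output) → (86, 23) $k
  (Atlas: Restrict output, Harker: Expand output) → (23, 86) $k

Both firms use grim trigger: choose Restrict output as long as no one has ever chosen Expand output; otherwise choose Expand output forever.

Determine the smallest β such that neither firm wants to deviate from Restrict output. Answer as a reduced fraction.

Cooperation forever yields 79 each period: 79/(1−β).
Deviating yields 86 once, then 37 forever: 86 + 37β/(1−β).
No profitable deviation requires 79/(1−β) ≥ 86 + 37β/(1−β).
Multiplying by (1−β): 79 ≥ 86(1−β) + 37β = 86 − 49β.
So 49β ≥ 7, i.e. β ≥ 7/49 = 1/7.

1/7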